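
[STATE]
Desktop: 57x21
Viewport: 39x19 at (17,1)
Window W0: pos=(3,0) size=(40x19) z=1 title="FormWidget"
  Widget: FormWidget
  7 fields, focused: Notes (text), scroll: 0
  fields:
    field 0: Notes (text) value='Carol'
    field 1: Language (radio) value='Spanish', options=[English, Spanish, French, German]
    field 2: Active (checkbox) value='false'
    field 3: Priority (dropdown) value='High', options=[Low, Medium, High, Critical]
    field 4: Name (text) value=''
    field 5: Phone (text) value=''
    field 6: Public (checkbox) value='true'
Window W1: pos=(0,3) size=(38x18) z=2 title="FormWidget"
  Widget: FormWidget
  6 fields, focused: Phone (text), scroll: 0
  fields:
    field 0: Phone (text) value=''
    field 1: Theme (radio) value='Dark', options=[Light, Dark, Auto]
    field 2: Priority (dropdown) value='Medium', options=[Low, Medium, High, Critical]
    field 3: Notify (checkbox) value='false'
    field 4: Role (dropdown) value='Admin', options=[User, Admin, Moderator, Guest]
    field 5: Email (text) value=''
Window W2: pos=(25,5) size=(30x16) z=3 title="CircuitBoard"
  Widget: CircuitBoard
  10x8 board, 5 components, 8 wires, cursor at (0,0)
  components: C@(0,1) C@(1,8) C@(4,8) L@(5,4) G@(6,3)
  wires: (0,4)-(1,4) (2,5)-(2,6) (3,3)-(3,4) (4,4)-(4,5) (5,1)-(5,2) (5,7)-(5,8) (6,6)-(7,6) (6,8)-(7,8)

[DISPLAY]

                         ┃             
─────────────────────────┨             
━━━━━━━━━━━━━━━━━━━━┓   ]┃             
                    ┃nish┃             
────────┏━━━━━━━━━━━━━━━━━━━━━━━━━━━━┓ 
        ┃ CircuitBoard               ┃ 
) Light ┠────────────────────────────┨ 
edium   ┃   0 1 2 3 4 5 6 7 8 9      ┃ 
]       ┃0  [.]  C           ·       ┃ 
dmin    ┃                    │       ┃ 
        ┃1                   ·       ┃ 
        ┃                            ┃ 
        ┃2                       · ─ ┃ 
        ┃                            ┃ 
        ┃3               · ─ ·       ┃ 
        ┃                            ┃ 
        ┃4                   · ─ ·   ┃ 
        ┃                            ┃ 
        ┃5       · ─ ·       L       ┃ 


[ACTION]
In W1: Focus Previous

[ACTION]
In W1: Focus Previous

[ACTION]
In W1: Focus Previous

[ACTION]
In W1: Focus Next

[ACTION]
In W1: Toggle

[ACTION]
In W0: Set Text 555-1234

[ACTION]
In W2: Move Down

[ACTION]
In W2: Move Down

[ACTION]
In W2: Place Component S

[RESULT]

                         ┃             
─────────────────────────┨             
━━━━━━━━━━━━━━━━━━━━┓   ]┃             
                    ┃nish┃             
────────┏━━━━━━━━━━━━━━━━━━━━━━━━━━━━┓ 
        ┃ CircuitBoard               ┃ 
) Light ┠────────────────────────────┨ 
edium   ┃   0 1 2 3 4 5 6 7 8 9      ┃ 
]       ┃0       C           ·       ┃ 
dmin    ┃                    │       ┃ 
        ┃1                   ·       ┃ 
        ┃                            ┃ 
        ┃2  [S]                  · ─ ┃ 
        ┃                            ┃ 
        ┃3               · ─ ·       ┃ 
        ┃                            ┃ 
        ┃4                   · ─ ·   ┃ 
        ┃                            ┃ 
        ┃5       · ─ ·       L       ┃ 


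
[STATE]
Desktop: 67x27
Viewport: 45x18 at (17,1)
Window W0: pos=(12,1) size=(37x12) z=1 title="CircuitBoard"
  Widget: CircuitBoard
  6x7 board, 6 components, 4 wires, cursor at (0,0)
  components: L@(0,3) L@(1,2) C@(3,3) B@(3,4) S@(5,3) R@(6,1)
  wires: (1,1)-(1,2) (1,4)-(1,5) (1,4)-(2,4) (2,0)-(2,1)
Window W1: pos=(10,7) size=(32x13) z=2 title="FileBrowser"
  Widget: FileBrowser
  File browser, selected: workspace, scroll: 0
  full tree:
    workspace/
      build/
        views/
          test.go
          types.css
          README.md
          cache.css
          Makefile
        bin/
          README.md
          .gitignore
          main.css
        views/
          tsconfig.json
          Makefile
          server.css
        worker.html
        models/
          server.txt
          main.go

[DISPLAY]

━━━━━━━━━━━━━━━━━━━━━━━━━━━━━━━┓             
cuitBoard                      ┃             
───────────────────────────────┨             
 1 2 3 4 5                     ┃             
.]          L                  ┃             
                               ┃             
━━━━━━━━━━━━━━━━━━━━━━━━┓      ┃             
rowser                  ┃      ┃             
────────────────────────┨      ┃             
workspace/              ┃      ┃             
] build/                ┃      ┃             
                        ┃━━━━━━┛             
                        ┃                    
                        ┃                    
                        ┃                    
                        ┃                    
                        ┃                    
                        ┃                    


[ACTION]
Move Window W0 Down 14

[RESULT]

                                             
                                             
                                             
                                             
                                             
                                             
━━━━━━━━━━━━━━━━━━━━━━━━┓                    
rowser                  ┃                    
────────────────────────┨                    
workspace/              ┃                    
] build/                ┃                    
                        ┃                    
                        ┃                    
                        ┃                    
                        ┃━━━━━━┓             
                        ┃      ┃             
                        ┃──────┨             
                        ┃      ┃             


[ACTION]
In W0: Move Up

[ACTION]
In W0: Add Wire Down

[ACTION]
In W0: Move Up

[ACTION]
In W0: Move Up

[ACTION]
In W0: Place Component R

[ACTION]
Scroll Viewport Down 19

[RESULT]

────────────────────────┨                    
workspace/              ┃                    
] build/                ┃                    
                        ┃                    
                        ┃                    
                        ┃                    
                        ┃━━━━━━┓             
                        ┃      ┃             
                        ┃──────┨             
                        ┃      ┃             
━━━━━━━━━━━━━━━━━━━━━━━━┛      ┃             
│                              ┃             
·   · ─ L       · ─ ·          ┃             
                │              ┃             
· ─ ·           ·              ┃             
                               ┃             
            C   B              ┃             
━━━━━━━━━━━━━━━━━━━━━━━━━━━━━━━┛             


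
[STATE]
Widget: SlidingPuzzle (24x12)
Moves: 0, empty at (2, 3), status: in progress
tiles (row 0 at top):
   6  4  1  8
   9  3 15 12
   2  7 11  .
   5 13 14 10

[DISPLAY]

┌────┬────┬────┬────┐   
│  6 │  4 │  1 │  8 │   
├────┼────┼────┼────┤   
│  9 │  3 │ 15 │ 12 │   
├────┼────┼────┼────┤   
│  2 │  7 │ 11 │    │   
├────┼────┼────┼────┤   
│  5 │ 13 │ 14 │ 10 │   
└────┴────┴────┴────┘   
Moves: 0                
                        
                        


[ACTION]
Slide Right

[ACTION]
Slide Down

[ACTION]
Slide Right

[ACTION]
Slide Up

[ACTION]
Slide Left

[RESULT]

┌────┬────┬────┬────┐   
│  6 │  4 │  1 │  8 │   
├────┼────┼────┼────┤   
│  9 │  7 │  3 │ 12 │   
├────┼────┼────┼────┤   
│  2 │ 15 │    │ 11 │   
├────┼────┼────┼────┤   
│  5 │ 13 │ 14 │ 10 │   
└────┴────┴────┴────┘   
Moves: 5                
                        
                        


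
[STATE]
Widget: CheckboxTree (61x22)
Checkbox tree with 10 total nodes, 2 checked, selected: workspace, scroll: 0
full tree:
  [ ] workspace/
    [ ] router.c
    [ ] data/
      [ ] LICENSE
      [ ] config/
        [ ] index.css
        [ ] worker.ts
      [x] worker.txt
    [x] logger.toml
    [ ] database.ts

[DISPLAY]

>[-] workspace/                                              
   [ ] router.c                                              
   [-] data/                                                 
     [ ] LICENSE                                             
     [ ] config/                                             
       [ ] index.css                                         
       [ ] worker.ts                                         
     [x] worker.txt                                          
   [x] logger.toml                                           
   [ ] database.ts                                           
                                                             
                                                             
                                                             
                                                             
                                                             
                                                             
                                                             
                                                             
                                                             
                                                             
                                                             
                                                             


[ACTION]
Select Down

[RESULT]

 [-] workspace/                                              
>  [ ] router.c                                              
   [-] data/                                                 
     [ ] LICENSE                                             
     [ ] config/                                             
       [ ] index.css                                         
       [ ] worker.ts                                         
     [x] worker.txt                                          
   [x] logger.toml                                           
   [ ] database.ts                                           
                                                             
                                                             
                                                             
                                                             
                                                             
                                                             
                                                             
                                                             
                                                             
                                                             
                                                             
                                                             


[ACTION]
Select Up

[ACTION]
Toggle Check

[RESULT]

>[x] workspace/                                              
   [x] router.c                                              
   [x] data/                                                 
     [x] LICENSE                                             
     [x] config/                                             
       [x] index.css                                         
       [x] worker.ts                                         
     [x] worker.txt                                          
   [x] logger.toml                                           
   [x] database.ts                                           
                                                             
                                                             
                                                             
                                                             
                                                             
                                                             
                                                             
                                                             
                                                             
                                                             
                                                             
                                                             


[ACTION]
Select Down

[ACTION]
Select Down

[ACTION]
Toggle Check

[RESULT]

 [-] workspace/                                              
   [x] router.c                                              
>  [ ] data/                                                 
     [ ] LICENSE                                             
     [ ] config/                                             
       [ ] index.css                                         
       [ ] worker.ts                                         
     [ ] worker.txt                                          
   [x] logger.toml                                           
   [x] database.ts                                           
                                                             
                                                             
                                                             
                                                             
                                                             
                                                             
                                                             
                                                             
                                                             
                                                             
                                                             
                                                             


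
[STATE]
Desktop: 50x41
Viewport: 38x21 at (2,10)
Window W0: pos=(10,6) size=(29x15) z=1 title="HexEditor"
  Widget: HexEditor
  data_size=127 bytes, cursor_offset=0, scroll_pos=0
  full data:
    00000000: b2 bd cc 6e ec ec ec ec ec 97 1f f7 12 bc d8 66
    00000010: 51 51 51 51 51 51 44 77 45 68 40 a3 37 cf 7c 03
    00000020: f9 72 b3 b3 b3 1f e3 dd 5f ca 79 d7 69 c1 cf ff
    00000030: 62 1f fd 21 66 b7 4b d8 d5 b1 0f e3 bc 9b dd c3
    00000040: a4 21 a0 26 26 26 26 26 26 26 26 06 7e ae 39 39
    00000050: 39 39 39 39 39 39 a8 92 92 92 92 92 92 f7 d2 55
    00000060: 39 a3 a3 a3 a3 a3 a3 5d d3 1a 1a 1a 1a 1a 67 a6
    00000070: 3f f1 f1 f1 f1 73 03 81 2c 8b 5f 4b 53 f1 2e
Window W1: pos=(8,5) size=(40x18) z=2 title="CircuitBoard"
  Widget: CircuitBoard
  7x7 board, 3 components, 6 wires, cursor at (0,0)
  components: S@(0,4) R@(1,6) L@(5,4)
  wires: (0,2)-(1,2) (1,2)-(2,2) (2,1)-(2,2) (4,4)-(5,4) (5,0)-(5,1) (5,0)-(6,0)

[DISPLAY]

      ┃            │                  
      ┃1           ·               R  
      ┃            │                  
      ┃2       · ─ ·                  
      ┃                               
      ┃3                              
      ┃                               
      ┃4                   ·          
      ┃                    │          
      ┃5   · ─ ·           L          
      ┃    │                          
      ┃6   ·                          
      ┗━━━━━━━━━━━━━━━━━━━━━━━━━━━━━━━
                                      
                                      
                                      
                                      
                                      
                                      
                                      
                                      


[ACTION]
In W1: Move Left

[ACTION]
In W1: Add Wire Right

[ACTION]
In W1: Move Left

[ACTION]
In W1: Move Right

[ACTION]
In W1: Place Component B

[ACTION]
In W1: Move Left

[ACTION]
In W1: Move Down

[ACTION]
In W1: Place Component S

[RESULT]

      ┃            │                  
      ┃1  [S]      ·               R  
      ┃            │                  
      ┃2       · ─ ·                  
      ┃                               
      ┃3                              
      ┃                               
      ┃4                   ·          
      ┃                    │          
      ┃5   · ─ ·           L          
      ┃    │                          
      ┃6   ·                          
      ┗━━━━━━━━━━━━━━━━━━━━━━━━━━━━━━━
                                      
                                      
                                      
                                      
                                      
                                      
                                      
                                      


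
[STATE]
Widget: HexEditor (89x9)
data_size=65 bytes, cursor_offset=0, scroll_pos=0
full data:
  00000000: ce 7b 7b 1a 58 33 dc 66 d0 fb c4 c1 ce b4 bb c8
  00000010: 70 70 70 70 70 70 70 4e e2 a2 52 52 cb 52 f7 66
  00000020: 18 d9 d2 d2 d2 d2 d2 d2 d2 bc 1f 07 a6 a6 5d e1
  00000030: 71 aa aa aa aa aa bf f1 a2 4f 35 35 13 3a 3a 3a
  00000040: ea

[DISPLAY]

00000000  CE 7b 7b 1a 58 33 dc 66  d0 fb c4 c1 ce b4 bb c8  |.{{.X3.f........|           
00000010  70 70 70 70 70 70 70 4e  e2 a2 52 52 cb 52 f7 66  |pppppppN..RR.R.f|           
00000020  18 d9 d2 d2 d2 d2 d2 d2  d2 bc 1f 07 a6 a6 5d e1  |..............].|           
00000030  71 aa aa aa aa aa bf f1  a2 4f 35 35 13 3a 3a 3a  |q........O55.:::|           
00000040  ea                                                |.               |           
                                                                                         
                                                                                         
                                                                                         
                                                                                         


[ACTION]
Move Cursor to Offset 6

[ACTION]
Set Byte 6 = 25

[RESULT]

00000000  ce 7b 7b 1a 58 33 25 66  d0 fb c4 c1 ce b4 bb c8  |.{{.X3%f........|           
00000010  70 70 70 70 70 70 70 4e  e2 a2 52 52 cb 52 f7 66  |pppppppN..RR.R.f|           
00000020  18 d9 d2 d2 d2 d2 d2 d2  d2 bc 1f 07 a6 a6 5d e1  |..............].|           
00000030  71 aa aa aa aa aa bf f1  a2 4f 35 35 13 3a 3a 3a  |q........O55.:::|           
00000040  ea                                                |.               |           
                                                                                         
                                                                                         
                                                                                         
                                                                                         


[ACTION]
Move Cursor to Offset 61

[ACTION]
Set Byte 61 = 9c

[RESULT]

00000000  ce 7b 7b 1a 58 33 25 66  d0 fb c4 c1 ce b4 bb c8  |.{{.X3%f........|           
00000010  70 70 70 70 70 70 70 4e  e2 a2 52 52 cb 52 f7 66  |pppppppN..RR.R.f|           
00000020  18 d9 d2 d2 d2 d2 d2 d2  d2 bc 1f 07 a6 a6 5d e1  |..............].|           
00000030  71 aa aa aa aa aa bf f1  a2 4f 35 35 13 9C 3a 3a  |q........O55..::|           
00000040  ea                                                |.               |           
                                                                                         
                                                                                         
                                                                                         
                                                                                         


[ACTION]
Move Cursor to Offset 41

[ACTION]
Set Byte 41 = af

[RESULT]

00000000  ce 7b 7b 1a 58 33 25 66  d0 fb c4 c1 ce b4 bb c8  |.{{.X3%f........|           
00000010  70 70 70 70 70 70 70 4e  e2 a2 52 52 cb 52 f7 66  |pppppppN..RR.R.f|           
00000020  18 d9 d2 d2 d2 d2 d2 d2  d2 AF 1f 07 a6 a6 5d e1  |..............].|           
00000030  71 aa aa aa aa aa bf f1  a2 4f 35 35 13 9c 3a 3a  |q........O55..::|           
00000040  ea                                                |.               |           
                                                                                         
                                                                                         
                                                                                         
                                                                                         


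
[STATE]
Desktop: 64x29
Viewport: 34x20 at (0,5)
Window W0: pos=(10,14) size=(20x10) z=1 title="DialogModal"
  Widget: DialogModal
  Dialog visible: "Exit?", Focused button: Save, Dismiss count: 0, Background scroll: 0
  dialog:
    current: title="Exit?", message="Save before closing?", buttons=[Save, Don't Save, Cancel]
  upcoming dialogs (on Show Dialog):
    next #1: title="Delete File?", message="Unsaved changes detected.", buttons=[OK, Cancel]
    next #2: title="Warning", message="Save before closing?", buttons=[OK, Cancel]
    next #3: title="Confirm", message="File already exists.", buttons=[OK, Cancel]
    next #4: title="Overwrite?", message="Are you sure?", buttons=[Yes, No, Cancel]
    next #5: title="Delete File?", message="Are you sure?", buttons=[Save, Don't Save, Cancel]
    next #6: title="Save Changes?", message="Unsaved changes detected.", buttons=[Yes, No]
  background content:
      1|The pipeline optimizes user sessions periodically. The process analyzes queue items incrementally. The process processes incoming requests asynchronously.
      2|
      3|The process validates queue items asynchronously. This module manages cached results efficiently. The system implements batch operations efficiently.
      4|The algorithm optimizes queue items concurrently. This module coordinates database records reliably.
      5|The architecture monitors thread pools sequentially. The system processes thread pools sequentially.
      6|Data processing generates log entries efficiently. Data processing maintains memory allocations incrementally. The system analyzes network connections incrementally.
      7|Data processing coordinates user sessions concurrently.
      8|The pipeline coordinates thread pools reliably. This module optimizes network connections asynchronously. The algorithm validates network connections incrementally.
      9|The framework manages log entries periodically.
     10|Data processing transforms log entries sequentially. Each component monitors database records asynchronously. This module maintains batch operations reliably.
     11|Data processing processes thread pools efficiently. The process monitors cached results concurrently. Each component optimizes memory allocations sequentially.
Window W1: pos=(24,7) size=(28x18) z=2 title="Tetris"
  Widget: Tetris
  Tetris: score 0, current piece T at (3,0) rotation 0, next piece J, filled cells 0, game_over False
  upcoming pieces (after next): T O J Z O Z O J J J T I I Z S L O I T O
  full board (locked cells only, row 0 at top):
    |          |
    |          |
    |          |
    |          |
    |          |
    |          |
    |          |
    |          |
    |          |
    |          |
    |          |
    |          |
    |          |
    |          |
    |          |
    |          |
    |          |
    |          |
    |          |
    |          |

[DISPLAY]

                                  
                                  
                        ┏━━━━━━━━━
                        ┃ Tetris  
                        ┠─────────
                        ┃         
                        ┃         
                        ┃         
                        ┃         
          ┏━━━━━━━━━━━━━┃         
          ┃ DialogModal ┃         
          ┠─────────────┃         
          ┃Th┌──────────┃         
          ┃  │   Exit?  ┃         
          ┃Th│Save befor┃         
          ┃Th│[Save]  Do┃         
          ┃Th└──────────┃         
          ┃Data processi┃         
          ┗━━━━━━━━━━━━━┃         
                        ┗━━━━━━━━━


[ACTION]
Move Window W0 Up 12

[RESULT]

          ┃Th┌────────────┐im┃    
          ┃  │   Exit?    │  ┃    
          ┃Th│Save befor┏━━━━━━━━━
          ┃Th│[Save]  Do┃ Tetris  
          ┃Th└──────────┠─────────
          ┃Data processi┃         
          ┗━━━━━━━━━━━━━┃         
                        ┃         
                        ┃         
                        ┃         
                        ┃         
                        ┃         
                        ┃         
                        ┃         
                        ┃         
                        ┃         
                        ┃         
                        ┃         
                        ┃         
                        ┗━━━━━━━━━


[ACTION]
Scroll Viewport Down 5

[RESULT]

          ┃Th└──────────┠─────────
          ┃Data processi┃         
          ┗━━━━━━━━━━━━━┃         
                        ┃         
                        ┃         
                        ┃         
                        ┃         
                        ┃         
                        ┃         
                        ┃         
                        ┃         
                        ┃         
                        ┃         
                        ┃         
                        ┃         
                        ┗━━━━━━━━━
                                  
                                  
                                  
                                  


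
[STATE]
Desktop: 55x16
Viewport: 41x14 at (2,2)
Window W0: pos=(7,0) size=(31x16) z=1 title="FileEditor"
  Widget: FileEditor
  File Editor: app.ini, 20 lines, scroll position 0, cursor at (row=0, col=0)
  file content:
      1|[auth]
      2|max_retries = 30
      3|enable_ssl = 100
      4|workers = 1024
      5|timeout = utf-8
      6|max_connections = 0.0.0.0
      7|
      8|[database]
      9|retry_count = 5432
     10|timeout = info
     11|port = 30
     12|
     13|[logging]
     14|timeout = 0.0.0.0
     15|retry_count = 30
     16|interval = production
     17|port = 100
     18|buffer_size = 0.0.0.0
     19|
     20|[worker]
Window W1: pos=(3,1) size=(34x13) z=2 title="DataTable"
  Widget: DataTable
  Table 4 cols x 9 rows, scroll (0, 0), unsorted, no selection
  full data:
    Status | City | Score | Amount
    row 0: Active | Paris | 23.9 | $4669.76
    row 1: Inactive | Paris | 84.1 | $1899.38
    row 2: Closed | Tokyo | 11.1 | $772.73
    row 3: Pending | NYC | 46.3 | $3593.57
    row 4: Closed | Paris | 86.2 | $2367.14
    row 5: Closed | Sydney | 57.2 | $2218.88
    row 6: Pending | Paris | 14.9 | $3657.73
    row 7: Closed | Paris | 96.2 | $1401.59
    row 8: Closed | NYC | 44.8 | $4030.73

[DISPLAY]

 ┃ DataTable                      ┃┨     
 ┠────────────────────────────────┨┃     
 ┃Status  │City  │Score│Amount    ┃┃     
 ┃────────┼──────┼─────┼────────  ┃┃     
 ┃Active  │Paris │23.9 │$4669.76  ┃┃     
 ┃Inactive│Paris │84.1 │$1899.38  ┃┃     
 ┃Closed  │Tokyo │11.1 │$772.73   ┃┃     
 ┃Pending │NYC   │46.3 │$3593.57  ┃┃     
 ┃Closed  │Paris │86.2 │$2367.14  ┃┃     
 ┃Closed  │Sydney│57.2 │$2218.88  ┃┃     
 ┃Pending │Paris │14.9 │$3657.73  ┃┃     
 ┗━━━━━━━━━━━━━━━━━━━━━━━━━━━━━━━━┛┃     
     ┃                            ▼┃     
     ┗━━━━━━━━━━━━━━━━━━━━━━━━━━━━━┛     


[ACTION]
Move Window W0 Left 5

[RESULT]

┠┃ DataTable                      ┃      
┃┠────────────────────────────────┨      
┃┃Status  │City  │Score│Amount    ┃      
┃┃────────┼──────┼─────┼────────  ┃      
┃┃Active  │Paris │23.9 │$4669.76  ┃      
┃┃Inactive│Paris │84.1 │$1899.38  ┃      
┃┃Closed  │Tokyo │11.1 │$772.73   ┃      
┃┃Pending │NYC   │46.3 │$3593.57  ┃      
┃┃Closed  │Paris │86.2 │$2367.14  ┃      
┃┃Closed  │Sydney│57.2 │$2218.88  ┃      
┃┃Pending │Paris │14.9 │$3657.73  ┃      
┃┗━━━━━━━━━━━━━━━━━━━━━━━━━━━━━━━━┛      
┃                            ▼┃          
┗━━━━━━━━━━━━━━━━━━━━━━━━━━━━━┛          


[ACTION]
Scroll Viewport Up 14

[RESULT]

┏━━━━━━━━━━━━━━━━━━━━━━━━━━━━━┓          
┃┏━━━━━━━━━━━━━━━━━━━━━━━━━━━━━━━━┓      
┠┃ DataTable                      ┃      
┃┠────────────────────────────────┨      
┃┃Status  │City  │Score│Amount    ┃      
┃┃────────┼──────┼─────┼────────  ┃      
┃┃Active  │Paris │23.9 │$4669.76  ┃      
┃┃Inactive│Paris │84.1 │$1899.38  ┃      
┃┃Closed  │Tokyo │11.1 │$772.73   ┃      
┃┃Pending │NYC   │46.3 │$3593.57  ┃      
┃┃Closed  │Paris │86.2 │$2367.14  ┃      
┃┃Closed  │Sydney│57.2 │$2218.88  ┃      
┃┃Pending │Paris │14.9 │$3657.73  ┃      
┃┗━━━━━━━━━━━━━━━━━━━━━━━━━━━━━━━━┛      


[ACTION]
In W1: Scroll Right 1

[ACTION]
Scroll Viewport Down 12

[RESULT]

┠┃ DataTable                      ┃      
┃┠────────────────────────────────┨      
┃┃Status  │City  │Score│Amount    ┃      
┃┃────────┼──────┼─────┼────────  ┃      
┃┃Active  │Paris │23.9 │$4669.76  ┃      
┃┃Inactive│Paris │84.1 │$1899.38  ┃      
┃┃Closed  │Tokyo │11.1 │$772.73   ┃      
┃┃Pending │NYC   │46.3 │$3593.57  ┃      
┃┃Closed  │Paris │86.2 │$2367.14  ┃      
┃┃Closed  │Sydney│57.2 │$2218.88  ┃      
┃┃Pending │Paris │14.9 │$3657.73  ┃      
┃┗━━━━━━━━━━━━━━━━━━━━━━━━━━━━━━━━┛      
┃                            ▼┃          
┗━━━━━━━━━━━━━━━━━━━━━━━━━━━━━┛          


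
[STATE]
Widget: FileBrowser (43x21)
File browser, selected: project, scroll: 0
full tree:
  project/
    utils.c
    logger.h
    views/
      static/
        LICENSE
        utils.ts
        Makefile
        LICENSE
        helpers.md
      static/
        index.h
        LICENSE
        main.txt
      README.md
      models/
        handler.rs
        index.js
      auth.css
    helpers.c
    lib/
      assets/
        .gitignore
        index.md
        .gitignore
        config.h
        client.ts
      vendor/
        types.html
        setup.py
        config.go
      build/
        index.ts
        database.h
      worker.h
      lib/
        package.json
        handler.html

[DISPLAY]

> [-] project/                             
    utils.c                                
    logger.h                               
    [+] views/                             
    helpers.c                              
    [+] lib/                               
                                           
                                           
                                           
                                           
                                           
                                           
                                           
                                           
                                           
                                           
                                           
                                           
                                           
                                           
                                           


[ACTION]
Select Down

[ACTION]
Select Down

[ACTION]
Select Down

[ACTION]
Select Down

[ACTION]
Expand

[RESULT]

  [-] project/                             
    utils.c                                
    logger.h                               
    [+] views/                             
  > helpers.c                              
    [+] lib/                               
                                           
                                           
                                           
                                           
                                           
                                           
                                           
                                           
                                           
                                           
                                           
                                           
                                           
                                           
                                           


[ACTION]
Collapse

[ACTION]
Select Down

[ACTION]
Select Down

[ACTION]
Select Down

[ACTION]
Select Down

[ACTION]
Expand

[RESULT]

  [-] project/                             
    utils.c                                
    logger.h                               
    [+] views/                             
    helpers.c                              
  > [-] lib/                               
      [+] assets/                          
      [+] vendor/                          
      [+] build/                           
      worker.h                             
      [+] lib/                             
                                           
                                           
                                           
                                           
                                           
                                           
                                           
                                           
                                           
                                           


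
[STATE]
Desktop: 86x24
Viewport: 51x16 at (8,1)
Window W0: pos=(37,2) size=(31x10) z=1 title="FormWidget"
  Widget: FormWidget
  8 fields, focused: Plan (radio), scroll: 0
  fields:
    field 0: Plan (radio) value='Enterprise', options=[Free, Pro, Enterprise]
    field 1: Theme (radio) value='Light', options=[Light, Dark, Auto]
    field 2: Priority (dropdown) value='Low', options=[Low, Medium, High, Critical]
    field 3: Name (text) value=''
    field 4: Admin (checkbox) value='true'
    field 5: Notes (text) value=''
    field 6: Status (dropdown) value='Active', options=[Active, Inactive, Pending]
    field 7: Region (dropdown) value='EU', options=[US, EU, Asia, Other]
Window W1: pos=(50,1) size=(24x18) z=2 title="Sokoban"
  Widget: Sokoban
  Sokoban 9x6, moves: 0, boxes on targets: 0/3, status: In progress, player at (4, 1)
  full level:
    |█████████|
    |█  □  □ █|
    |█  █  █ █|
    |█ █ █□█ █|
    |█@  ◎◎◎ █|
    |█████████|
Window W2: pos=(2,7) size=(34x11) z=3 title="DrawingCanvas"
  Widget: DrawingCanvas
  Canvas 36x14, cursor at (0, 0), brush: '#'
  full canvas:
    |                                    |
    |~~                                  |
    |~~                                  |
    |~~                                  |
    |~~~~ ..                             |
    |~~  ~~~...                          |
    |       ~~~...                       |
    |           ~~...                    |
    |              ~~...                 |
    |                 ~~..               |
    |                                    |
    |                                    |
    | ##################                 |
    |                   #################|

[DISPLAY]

                                          ┏━━━━━━━━
                             ┏━━━━━━━━━━━━┃ Sokoban
                             ┃ FormWidget ┠────────
                             ┠────────────┃████████
                             ┃> Plan:     ┃█  □  □ 
                             ┃  Theme:    ┃█  █  █ 
━━━━━━━━━━━━━━━━━━━━━━━━━━━┓ ┃  Priority: ┃█ █ █□█ 
ingCanvas                  ┃ ┃  Name:     ┃█@  ◎◎◎ 
───────────────────────────┨ ┃  Admin:    ┃████████
                           ┃ ┃  Notes:    ┃Moves: 0
                           ┃ ┗━━━━━━━━━━━━┃        
                           ┃              ┃        
                           ┃              ┃        
..                         ┃              ┃        
~~...                      ┃              ┃        
  ~~~...                   ┃              ┃        


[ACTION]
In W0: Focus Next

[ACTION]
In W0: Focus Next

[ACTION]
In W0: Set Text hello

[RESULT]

                                          ┏━━━━━━━━
                             ┏━━━━━━━━━━━━┃ Sokoban
                             ┃ FormWidget ┠────────
                             ┠────────────┃████████
                             ┃  Plan:     ┃█  □  □ 
                             ┃  Theme:    ┃█  █  █ 
━━━━━━━━━━━━━━━━━━━━━━━━━━━┓ ┃> Priority: ┃█ █ █□█ 
ingCanvas                  ┃ ┃  Name:     ┃█@  ◎◎◎ 
───────────────────────────┨ ┃  Admin:    ┃████████
                           ┃ ┃  Notes:    ┃Moves: 0
                           ┃ ┗━━━━━━━━━━━━┃        
                           ┃              ┃        
                           ┃              ┃        
..                         ┃              ┃        
~~...                      ┃              ┃        
  ~~~...                   ┃              ┃        
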